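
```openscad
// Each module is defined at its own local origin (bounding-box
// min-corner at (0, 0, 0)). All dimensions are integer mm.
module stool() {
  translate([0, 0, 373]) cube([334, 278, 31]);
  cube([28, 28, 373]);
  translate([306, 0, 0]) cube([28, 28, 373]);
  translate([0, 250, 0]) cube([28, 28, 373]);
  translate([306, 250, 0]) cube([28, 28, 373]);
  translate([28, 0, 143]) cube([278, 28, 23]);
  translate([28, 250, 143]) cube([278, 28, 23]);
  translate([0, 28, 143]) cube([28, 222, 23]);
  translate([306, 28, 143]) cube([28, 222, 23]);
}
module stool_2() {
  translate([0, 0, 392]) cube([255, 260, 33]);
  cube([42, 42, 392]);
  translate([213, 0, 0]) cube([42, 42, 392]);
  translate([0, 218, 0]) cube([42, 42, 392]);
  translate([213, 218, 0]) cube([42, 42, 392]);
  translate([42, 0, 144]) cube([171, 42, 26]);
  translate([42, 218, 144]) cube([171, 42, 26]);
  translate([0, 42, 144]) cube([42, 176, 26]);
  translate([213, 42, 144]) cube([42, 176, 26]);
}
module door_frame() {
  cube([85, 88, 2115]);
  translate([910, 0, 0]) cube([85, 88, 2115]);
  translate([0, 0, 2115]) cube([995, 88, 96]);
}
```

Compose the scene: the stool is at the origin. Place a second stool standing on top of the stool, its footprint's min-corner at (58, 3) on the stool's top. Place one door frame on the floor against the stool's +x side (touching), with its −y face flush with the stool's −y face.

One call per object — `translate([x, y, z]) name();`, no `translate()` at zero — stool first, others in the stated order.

stool();
translate([58, 3, 404]) stool_2();
translate([334, 0, 0]) door_frame();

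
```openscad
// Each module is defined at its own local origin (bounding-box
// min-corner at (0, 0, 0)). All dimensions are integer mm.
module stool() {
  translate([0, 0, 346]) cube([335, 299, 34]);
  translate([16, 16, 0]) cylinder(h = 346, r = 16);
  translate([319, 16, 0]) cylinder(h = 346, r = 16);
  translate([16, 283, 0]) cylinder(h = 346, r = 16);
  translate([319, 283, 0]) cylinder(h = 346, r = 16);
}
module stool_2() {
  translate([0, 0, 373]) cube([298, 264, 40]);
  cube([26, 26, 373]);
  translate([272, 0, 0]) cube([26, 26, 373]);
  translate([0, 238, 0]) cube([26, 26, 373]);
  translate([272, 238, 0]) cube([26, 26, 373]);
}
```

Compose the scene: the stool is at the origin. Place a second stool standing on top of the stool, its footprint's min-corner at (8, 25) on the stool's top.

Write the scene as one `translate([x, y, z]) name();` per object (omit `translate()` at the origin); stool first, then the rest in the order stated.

stool();
translate([8, 25, 380]) stool_2();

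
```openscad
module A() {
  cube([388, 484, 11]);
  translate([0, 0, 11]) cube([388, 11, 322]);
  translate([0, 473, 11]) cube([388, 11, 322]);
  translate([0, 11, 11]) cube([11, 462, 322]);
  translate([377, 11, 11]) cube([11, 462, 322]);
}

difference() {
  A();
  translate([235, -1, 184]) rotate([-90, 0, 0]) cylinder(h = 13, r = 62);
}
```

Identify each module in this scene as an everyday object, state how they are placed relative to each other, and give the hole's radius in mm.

A is an open box. The open box has a circular hole through its front wall. The hole's radius is 62 mm.

The subtracted cylinder has r = 62 mm.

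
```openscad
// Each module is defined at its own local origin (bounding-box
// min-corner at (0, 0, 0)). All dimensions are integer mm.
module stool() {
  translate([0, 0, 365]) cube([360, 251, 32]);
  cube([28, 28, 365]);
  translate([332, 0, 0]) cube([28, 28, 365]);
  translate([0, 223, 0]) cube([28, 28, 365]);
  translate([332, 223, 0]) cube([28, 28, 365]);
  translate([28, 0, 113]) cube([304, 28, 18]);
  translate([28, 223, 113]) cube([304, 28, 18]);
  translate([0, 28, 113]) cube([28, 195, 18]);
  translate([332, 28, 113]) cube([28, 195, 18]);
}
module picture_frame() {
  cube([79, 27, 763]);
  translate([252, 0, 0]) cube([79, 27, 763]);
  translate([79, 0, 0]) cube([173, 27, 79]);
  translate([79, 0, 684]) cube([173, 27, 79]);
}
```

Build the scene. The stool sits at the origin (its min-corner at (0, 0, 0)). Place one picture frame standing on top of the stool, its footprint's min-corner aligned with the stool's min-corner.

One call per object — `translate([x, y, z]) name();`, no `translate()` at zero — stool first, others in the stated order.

stool();
translate([0, 0, 397]) picture_frame();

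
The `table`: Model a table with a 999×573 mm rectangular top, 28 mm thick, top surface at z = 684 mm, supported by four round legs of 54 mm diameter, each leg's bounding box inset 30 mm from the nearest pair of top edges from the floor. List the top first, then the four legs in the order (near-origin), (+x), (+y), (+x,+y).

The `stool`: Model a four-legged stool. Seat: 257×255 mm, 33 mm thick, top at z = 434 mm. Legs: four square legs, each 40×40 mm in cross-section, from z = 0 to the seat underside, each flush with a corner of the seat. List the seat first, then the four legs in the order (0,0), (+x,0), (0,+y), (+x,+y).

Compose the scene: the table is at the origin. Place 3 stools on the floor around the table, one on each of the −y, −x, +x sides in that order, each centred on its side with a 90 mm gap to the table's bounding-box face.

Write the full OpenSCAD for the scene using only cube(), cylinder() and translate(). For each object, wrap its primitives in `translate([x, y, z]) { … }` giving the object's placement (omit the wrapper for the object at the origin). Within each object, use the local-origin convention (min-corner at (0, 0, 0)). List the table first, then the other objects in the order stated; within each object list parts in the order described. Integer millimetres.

translate([0, 0, 656]) cube([999, 573, 28]);
translate([57, 57, 0]) cylinder(h = 656, r = 27);
translate([942, 57, 0]) cylinder(h = 656, r = 27);
translate([57, 516, 0]) cylinder(h = 656, r = 27);
translate([942, 516, 0]) cylinder(h = 656, r = 27);
translate([371, -345, 0]) {
  translate([0, 0, 401]) cube([257, 255, 33]);
  cube([40, 40, 401]);
  translate([217, 0, 0]) cube([40, 40, 401]);
  translate([0, 215, 0]) cube([40, 40, 401]);
  translate([217, 215, 0]) cube([40, 40, 401]);
}
translate([-347, 159, 0]) {
  translate([0, 0, 401]) cube([257, 255, 33]);
  cube([40, 40, 401]);
  translate([217, 0, 0]) cube([40, 40, 401]);
  translate([0, 215, 0]) cube([40, 40, 401]);
  translate([217, 215, 0]) cube([40, 40, 401]);
}
translate([1089, 159, 0]) {
  translate([0, 0, 401]) cube([257, 255, 33]);
  cube([40, 40, 401]);
  translate([217, 0, 0]) cube([40, 40, 401]);
  translate([0, 215, 0]) cube([40, 40, 401]);
  translate([217, 215, 0]) cube([40, 40, 401]);
}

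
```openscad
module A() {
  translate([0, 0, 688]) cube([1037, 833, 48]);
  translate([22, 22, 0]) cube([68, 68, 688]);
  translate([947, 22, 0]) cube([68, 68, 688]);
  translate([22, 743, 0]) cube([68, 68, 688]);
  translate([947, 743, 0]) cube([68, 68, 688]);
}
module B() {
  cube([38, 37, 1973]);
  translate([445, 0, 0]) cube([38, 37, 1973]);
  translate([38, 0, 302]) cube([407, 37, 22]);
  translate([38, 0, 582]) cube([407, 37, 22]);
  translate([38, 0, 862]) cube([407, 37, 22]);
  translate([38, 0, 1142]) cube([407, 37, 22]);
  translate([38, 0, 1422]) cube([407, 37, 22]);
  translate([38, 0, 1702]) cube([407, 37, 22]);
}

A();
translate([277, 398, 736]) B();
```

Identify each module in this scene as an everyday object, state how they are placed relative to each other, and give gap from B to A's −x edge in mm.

The ladder's min-x is at 277; the table's min-x is 0; gap = 277 mm.

A is a table. B is a ladder. The ladder is on top of the table, centred. The gap from the ladder to the table's −x edge is 277 mm.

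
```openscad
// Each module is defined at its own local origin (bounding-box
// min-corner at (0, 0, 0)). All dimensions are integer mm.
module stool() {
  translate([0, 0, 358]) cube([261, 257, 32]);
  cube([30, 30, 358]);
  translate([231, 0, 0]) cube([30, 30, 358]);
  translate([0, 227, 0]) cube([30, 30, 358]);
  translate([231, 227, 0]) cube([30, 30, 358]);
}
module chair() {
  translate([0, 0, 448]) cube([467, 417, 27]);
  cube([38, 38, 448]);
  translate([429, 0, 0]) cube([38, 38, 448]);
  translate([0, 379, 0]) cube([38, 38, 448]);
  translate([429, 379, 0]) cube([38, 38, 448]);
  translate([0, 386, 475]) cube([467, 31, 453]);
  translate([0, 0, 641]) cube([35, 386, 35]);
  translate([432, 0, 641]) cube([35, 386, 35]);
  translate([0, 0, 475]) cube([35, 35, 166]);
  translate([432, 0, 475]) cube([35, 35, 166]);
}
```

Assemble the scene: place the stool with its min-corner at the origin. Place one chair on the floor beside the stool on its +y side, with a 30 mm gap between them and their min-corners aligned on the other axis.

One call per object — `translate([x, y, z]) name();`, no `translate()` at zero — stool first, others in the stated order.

stool();
translate([0, 287, 0]) chair();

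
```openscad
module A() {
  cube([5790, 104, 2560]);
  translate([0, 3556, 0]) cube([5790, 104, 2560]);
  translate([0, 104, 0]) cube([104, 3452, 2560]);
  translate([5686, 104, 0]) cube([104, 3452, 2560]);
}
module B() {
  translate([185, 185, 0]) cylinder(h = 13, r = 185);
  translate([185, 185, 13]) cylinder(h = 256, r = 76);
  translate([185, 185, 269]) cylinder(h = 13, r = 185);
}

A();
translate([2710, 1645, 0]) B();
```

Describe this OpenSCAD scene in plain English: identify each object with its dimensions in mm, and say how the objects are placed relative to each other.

A is the wall frame of a small rectangular building: four walls, each 2560 mm tall and 104 mm thick, enclosing a footprint 5790 mm (x) by 3660 mm (y) outside-to-outside, with no floor or roof. The front and back walls (the −y and +y sides) span the full width; the two side walls fit between them.

B is a spool: two coaxial disc flanges of radius 185 mm and thickness 13 mm, joined by a core cylinder of radius 76 mm and height 256 mm. The lower flange rests on z = 0 and the three cylinders share a vertical axis.

The spool sits inside the house frame, centred.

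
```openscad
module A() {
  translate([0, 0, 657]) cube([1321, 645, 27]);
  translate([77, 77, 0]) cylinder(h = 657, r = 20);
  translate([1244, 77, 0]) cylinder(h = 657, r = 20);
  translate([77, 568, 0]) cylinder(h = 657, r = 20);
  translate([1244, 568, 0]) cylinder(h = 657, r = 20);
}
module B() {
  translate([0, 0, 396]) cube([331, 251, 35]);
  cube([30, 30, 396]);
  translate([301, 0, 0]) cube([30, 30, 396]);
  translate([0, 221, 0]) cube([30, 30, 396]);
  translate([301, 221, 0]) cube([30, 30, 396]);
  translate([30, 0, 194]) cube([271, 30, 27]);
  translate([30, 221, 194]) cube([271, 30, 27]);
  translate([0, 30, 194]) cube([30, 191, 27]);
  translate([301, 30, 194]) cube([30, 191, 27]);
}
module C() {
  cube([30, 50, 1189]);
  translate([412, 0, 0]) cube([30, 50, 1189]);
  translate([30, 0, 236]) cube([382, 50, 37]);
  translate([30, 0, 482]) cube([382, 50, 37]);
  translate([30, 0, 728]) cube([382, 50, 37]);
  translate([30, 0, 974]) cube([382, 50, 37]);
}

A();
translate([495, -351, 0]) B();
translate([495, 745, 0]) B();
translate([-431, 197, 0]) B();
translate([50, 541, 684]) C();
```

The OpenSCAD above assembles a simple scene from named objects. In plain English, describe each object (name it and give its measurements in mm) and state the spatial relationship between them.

A is a table: top 1321 mm (x) × 645 mm (y), 27 mm thick, upper face at z = 684 mm, on four round legs of 40 mm diameter, each leg's bounding box inset 57 mm from the nearest pair of top edges, running from z = 0 to the bottom of the top.

B is a four-legged stool. The seat is a 331×251×35 mm slab whose top surface is at z = 431 mm; four square legs, each 30×30 mm in cross-section, run from the floor (z = 0) to the underside of the seat, each flush with a corner of the seat. Four stretchers, 30 mm wide and 27 mm tall, connect adjacent legs with their undersides at z = 194 mm, each running between the inner faces of the legs it joins and aligned with the legs' outer faces on the other axis.

C is a straight ladder. Two 30×50 mm vertical rails, 1189 mm tall, stand 442 mm apart (outside-to-outside) with their front faces coplanar on the −y side. 4 rungs, each 50 mm deep and 37 mm tall, span between the inner faces of the rails, front faces flush with the rails. The lowest rung's underside is at z = 236 mm and rungs are spaced 246 mm apart (underside to underside).

Three stools sit around the table at the −y, +y, −x sides. The ladder is on top of the table.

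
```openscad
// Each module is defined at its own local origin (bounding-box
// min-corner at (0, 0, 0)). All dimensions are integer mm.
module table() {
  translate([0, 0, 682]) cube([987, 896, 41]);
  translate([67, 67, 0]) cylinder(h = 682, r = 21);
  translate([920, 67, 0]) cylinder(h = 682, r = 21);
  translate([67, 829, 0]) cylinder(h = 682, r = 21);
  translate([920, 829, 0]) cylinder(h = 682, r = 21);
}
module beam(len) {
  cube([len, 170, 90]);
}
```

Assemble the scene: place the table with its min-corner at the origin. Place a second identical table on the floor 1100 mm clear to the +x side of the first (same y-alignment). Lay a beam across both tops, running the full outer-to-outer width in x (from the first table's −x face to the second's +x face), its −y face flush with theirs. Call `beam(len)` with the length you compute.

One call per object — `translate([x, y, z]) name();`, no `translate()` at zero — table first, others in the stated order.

table();
translate([2087, 0, 0]) table();
translate([0, 0, 723]) beam(3074);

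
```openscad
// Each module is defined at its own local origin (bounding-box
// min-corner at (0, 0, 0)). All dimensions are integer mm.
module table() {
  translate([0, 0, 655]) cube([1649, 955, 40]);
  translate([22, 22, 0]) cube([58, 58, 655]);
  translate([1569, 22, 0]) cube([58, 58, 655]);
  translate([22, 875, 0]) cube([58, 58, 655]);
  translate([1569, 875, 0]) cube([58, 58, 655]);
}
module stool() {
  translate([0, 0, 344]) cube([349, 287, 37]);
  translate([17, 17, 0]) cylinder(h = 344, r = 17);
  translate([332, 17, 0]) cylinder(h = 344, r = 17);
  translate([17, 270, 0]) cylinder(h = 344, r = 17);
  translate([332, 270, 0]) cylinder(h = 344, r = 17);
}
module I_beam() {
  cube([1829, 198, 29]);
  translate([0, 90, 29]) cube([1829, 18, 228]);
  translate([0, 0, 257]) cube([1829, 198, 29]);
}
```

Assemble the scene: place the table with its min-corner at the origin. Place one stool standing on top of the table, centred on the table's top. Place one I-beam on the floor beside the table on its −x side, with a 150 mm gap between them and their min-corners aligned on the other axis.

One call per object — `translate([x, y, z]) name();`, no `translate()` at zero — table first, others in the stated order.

table();
translate([650, 334, 695]) stool();
translate([-1979, 0, 0]) I_beam();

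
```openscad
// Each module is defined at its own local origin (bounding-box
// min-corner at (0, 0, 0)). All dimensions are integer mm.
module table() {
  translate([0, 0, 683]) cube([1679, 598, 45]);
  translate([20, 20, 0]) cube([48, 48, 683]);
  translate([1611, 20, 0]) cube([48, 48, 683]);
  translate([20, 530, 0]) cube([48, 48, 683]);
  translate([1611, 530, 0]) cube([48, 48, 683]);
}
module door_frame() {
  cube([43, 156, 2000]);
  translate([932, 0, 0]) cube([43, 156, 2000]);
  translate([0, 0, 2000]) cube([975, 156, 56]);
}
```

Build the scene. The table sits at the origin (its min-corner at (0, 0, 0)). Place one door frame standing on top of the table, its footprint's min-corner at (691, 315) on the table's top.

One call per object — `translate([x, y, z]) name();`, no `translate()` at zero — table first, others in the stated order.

table();
translate([691, 315, 728]) door_frame();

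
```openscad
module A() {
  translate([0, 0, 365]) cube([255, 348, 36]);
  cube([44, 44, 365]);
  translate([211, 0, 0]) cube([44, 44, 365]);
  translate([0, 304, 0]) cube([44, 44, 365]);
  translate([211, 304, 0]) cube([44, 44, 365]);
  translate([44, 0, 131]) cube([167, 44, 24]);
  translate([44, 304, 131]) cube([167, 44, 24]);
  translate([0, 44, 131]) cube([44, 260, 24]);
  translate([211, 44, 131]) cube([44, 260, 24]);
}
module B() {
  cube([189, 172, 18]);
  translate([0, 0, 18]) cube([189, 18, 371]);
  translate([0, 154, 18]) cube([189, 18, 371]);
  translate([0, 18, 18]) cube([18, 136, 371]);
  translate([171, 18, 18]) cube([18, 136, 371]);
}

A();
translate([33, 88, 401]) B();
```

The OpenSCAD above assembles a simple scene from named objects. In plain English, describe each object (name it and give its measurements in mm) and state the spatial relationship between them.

A is a four-legged stool. The seat is a 255×348×36 mm slab whose top surface is at z = 401 mm; four square legs, each 44×44 mm in cross-section, run from the floor (z = 0) to the underside of the seat, each flush with a corner of the seat. Four stretchers, 44 mm wide and 24 mm tall, connect adjacent legs with their undersides at z = 131 mm, each running between the inner faces of the legs it joins and aligned with the legs' outer faces on the other axis.

B is an open-topped rectangular box: outside dimensions 189×172×389 mm, with a uniform wall and base thickness of 18 mm. The base is a full 189×172 slab on the floor; four walls sit on top of the base. The front and back walls (the −y and +y sides) span the full width; the two side walls fit between them.

The open box is on top of the stool, centred.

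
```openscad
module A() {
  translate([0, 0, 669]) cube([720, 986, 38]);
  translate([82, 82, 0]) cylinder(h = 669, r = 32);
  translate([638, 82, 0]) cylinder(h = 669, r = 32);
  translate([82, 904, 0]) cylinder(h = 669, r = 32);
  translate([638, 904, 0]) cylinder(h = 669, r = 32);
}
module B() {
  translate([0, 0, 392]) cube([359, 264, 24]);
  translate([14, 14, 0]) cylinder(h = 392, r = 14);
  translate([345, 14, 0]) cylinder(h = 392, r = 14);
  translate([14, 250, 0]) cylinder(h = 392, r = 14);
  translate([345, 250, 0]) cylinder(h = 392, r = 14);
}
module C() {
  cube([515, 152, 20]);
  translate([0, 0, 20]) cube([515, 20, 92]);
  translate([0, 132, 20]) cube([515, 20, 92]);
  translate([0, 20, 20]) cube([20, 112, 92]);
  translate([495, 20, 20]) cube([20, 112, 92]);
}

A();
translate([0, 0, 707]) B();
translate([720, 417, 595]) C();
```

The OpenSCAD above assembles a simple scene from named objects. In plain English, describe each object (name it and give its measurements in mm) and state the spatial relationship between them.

A is a table: top 720 mm (x) × 986 mm (y), 38 mm thick, upper face at z = 707 mm, on four round legs of 64 mm diameter, each leg's bounding box inset 50 mm from the nearest pair of top edges, running from z = 0 to the bottom of the top.

B is a four-legged stool. The seat is 359×264 mm, 24 mm thick, top at z = 416 mm. It stands on four round legs, each 28 mm in diameter, from z = 0 to the seat underside, each leg's axis is inset half a diameter from the nearest pair of seat edges (so the leg's bounding box is flush with the corner).

C is an open storage box with external size 515×152×112 mm and wall thickness 20 mm (the base is also 20 mm thick). The base covers the whole footprint; the four walls stand on the base, with the y-facing walls full-width and the x-facing walls fitting between their inner faces.

The stool is on top of the table. The open box is beside the table with their tops flush at z = 707.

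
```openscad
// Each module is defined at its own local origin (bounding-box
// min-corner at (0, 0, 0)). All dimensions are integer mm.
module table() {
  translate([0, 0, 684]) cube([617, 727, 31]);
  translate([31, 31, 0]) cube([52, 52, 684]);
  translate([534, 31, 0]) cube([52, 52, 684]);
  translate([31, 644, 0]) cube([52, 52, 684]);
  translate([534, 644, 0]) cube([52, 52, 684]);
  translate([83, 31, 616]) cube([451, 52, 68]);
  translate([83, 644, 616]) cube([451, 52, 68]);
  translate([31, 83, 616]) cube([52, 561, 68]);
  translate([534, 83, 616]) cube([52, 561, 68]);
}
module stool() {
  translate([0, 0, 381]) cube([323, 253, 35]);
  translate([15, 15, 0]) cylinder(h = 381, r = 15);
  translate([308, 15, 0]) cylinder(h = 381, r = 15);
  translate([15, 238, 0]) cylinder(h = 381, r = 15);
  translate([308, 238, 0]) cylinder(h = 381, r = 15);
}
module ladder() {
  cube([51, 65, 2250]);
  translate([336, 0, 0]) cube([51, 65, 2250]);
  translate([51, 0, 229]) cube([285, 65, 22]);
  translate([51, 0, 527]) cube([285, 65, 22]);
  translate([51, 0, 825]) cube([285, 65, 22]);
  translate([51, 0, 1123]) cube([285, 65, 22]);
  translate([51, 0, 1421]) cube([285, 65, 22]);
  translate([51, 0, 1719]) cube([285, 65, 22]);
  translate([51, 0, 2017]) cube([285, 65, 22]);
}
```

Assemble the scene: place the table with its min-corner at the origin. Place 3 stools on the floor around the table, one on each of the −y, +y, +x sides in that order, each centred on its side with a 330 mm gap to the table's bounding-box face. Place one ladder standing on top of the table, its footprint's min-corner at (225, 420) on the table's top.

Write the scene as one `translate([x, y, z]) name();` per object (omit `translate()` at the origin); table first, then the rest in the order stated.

table();
translate([147, -583, 0]) stool();
translate([147, 1057, 0]) stool();
translate([947, 237, 0]) stool();
translate([225, 420, 715]) ladder();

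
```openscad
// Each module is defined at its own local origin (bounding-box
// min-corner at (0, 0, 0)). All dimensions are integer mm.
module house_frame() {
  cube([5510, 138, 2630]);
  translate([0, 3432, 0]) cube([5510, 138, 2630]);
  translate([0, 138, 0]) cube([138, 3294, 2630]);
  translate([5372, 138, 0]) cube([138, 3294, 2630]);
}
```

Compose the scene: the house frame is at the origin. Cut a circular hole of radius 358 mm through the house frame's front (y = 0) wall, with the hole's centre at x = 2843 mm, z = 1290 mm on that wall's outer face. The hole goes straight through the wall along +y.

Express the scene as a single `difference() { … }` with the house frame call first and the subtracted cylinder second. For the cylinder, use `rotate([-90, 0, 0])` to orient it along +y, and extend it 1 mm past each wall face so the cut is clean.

difference() {
  house_frame();
  translate([2843, -1, 1290]) rotate([-90, 0, 0]) cylinder(h = 140, r = 358);
}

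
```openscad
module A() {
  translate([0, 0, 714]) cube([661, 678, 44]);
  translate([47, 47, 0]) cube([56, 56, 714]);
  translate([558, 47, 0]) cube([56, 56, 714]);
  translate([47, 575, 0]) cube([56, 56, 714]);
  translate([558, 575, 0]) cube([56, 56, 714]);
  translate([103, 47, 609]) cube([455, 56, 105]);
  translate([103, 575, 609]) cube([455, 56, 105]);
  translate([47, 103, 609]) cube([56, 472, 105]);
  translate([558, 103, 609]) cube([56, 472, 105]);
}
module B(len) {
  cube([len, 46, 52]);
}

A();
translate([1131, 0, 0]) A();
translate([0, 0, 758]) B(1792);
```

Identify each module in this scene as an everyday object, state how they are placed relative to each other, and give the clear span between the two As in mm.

Second table starts at x = 1131; first ends at x = 661; clear span = 1131 − 661 = 470 mm.

A is a table. B is a beam. A beam spans the tops of two tables. The clear span between the two tables is 470 mm.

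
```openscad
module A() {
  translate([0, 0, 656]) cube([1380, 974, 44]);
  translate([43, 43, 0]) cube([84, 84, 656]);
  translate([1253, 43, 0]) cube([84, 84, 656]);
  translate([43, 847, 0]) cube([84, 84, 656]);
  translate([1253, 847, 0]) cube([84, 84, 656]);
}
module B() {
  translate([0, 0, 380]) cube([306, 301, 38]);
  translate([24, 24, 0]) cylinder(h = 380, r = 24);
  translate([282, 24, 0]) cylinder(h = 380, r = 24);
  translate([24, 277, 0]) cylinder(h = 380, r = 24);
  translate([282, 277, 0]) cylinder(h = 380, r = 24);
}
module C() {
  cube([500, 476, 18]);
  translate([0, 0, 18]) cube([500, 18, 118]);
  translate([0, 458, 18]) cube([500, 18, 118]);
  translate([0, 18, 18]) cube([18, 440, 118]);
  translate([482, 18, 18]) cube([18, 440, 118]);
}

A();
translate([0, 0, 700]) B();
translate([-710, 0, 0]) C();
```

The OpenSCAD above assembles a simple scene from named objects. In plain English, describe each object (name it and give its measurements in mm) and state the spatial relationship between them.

A is a table with a 1380×974 mm rectangular top, 44 mm thick, top surface at z = 700 mm, supported by four 84×84 mm square legs, each inset 43 mm from the nearest pair of top edges, running from the floor.

B is a four-legged stool. The seat is a 306×301×38 mm slab whose top surface is at z = 418 mm; four round legs, each 48 mm in diameter, run from the floor (z = 0) to the underside of the seat, each leg's axis is inset half a diameter from the nearest pair of seat edges (so the leg's bounding box is flush with the corner).

C is an open storage box with external size 500×476×136 mm and wall thickness 18 mm (the base is also 18 mm thick). The base covers the whole footprint; the four walls stand on the base, with the y-facing walls full-width and the x-facing walls fitting between their inner faces.

The stool is on top of the table. The open box is on the floor beside the table on its −x side.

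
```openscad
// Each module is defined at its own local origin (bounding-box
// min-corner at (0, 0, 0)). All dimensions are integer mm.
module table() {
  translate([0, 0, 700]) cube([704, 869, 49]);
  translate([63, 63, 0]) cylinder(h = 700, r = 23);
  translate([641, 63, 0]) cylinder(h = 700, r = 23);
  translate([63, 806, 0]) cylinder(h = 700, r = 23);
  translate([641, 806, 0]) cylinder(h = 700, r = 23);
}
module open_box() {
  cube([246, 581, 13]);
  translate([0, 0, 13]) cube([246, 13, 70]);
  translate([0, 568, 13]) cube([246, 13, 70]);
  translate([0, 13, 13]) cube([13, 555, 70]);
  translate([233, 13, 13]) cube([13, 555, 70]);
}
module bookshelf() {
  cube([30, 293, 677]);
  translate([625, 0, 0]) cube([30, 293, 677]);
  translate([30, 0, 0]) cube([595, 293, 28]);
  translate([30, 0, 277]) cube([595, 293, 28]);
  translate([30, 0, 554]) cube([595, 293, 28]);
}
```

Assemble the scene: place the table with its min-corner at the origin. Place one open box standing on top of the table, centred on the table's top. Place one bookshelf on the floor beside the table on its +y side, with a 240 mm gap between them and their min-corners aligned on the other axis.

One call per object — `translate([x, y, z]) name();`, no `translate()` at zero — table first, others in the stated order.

table();
translate([229, 144, 749]) open_box();
translate([0, 1109, 0]) bookshelf();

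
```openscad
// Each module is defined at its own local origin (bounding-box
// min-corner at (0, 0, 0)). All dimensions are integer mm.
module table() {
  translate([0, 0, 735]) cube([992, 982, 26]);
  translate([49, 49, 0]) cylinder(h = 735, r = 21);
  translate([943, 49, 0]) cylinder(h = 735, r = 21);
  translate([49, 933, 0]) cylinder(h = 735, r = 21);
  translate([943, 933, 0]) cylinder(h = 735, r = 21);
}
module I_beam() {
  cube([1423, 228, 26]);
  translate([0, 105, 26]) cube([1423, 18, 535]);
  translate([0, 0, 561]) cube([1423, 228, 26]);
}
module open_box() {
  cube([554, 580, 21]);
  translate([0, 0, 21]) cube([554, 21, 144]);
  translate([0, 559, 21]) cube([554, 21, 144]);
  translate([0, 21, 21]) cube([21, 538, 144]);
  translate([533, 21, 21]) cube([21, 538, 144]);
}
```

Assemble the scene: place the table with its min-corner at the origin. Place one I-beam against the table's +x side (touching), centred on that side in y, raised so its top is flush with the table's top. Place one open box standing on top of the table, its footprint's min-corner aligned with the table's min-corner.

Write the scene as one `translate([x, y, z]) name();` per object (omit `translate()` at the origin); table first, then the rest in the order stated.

table();
translate([992, 377, 174]) I_beam();
translate([0, 0, 761]) open_box();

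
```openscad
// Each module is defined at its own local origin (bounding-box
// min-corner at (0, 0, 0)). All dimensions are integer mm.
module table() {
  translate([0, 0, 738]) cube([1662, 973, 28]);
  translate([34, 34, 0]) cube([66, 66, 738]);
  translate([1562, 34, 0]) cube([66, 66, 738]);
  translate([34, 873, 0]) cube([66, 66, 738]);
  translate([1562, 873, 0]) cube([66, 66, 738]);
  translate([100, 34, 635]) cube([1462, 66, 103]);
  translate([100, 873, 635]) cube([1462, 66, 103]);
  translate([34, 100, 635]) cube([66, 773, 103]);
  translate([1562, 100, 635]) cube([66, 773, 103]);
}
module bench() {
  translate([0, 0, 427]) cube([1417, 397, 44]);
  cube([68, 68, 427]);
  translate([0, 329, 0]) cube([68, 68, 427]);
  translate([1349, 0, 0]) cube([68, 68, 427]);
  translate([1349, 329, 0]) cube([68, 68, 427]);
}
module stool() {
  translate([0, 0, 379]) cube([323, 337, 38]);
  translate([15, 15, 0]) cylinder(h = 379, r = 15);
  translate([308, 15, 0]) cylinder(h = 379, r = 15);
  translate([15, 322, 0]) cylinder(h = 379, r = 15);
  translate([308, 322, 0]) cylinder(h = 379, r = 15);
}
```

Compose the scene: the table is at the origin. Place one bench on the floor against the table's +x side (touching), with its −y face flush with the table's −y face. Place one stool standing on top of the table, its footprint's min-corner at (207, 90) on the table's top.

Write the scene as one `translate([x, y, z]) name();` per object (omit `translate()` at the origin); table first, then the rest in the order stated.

table();
translate([1662, 0, 0]) bench();
translate([207, 90, 766]) stool();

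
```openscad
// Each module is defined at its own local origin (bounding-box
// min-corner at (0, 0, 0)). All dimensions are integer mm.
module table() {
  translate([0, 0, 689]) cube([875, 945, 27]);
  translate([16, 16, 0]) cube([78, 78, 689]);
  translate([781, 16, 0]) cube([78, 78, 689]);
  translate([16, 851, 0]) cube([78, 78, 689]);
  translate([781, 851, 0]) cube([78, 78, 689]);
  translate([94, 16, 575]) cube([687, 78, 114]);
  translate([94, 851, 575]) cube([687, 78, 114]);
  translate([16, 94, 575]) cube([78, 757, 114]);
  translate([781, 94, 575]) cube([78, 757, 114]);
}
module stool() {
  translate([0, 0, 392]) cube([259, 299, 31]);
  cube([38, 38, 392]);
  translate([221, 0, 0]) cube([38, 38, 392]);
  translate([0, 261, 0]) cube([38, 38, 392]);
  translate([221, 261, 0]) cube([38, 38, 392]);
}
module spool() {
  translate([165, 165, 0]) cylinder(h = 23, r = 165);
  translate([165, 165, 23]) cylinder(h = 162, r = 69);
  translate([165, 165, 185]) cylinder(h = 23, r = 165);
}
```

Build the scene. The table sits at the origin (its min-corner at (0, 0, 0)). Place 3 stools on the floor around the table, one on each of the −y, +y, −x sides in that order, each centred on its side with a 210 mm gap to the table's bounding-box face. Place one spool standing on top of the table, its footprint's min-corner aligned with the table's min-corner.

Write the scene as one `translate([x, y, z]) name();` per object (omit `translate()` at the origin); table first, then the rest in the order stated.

table();
translate([308, -509, 0]) stool();
translate([308, 1155, 0]) stool();
translate([-469, 323, 0]) stool();
translate([0, 0, 716]) spool();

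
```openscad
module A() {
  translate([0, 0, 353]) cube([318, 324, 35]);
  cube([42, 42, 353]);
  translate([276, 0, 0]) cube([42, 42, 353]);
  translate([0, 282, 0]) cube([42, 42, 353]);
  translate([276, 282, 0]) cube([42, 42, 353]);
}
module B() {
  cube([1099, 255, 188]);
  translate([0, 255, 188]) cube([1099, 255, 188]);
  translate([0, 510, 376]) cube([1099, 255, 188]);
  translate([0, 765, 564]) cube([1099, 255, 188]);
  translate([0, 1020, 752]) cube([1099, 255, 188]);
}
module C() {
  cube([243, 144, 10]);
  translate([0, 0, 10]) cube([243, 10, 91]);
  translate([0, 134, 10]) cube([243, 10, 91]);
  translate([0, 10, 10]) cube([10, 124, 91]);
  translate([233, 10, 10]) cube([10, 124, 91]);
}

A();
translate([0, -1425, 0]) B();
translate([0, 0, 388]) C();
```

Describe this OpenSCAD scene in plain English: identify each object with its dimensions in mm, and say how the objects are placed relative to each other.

A is a four-legged stool. The seat is 318×324 mm, 35 mm thick, top at z = 388 mm. It stands on four square legs, each 42×42 mm in cross-section, from z = 0 to the seat underside, each flush with a corner of the seat.

B is a straight staircase of 5 solid steps. Each step is 1099 mm wide (x), 255 mm deep (y, the going) and 188 mm tall (the rise). The first step rests on the floor; each subsequent step sits one going further in +y and one rise higher in +z, directly behind and above the previous step with no overlap.

C is an open-topped rectangular box: outside dimensions 243×144×101 mm, with a uniform wall and base thickness of 10 mm. The base is a full 243×144 slab on the floor; four walls sit on top of the base. The front and back walls (the −y and +y sides) span the full width; the two side walls fit between them.

The staircase is on the floor beside the stool on its −y side. The open box is on top of the stool.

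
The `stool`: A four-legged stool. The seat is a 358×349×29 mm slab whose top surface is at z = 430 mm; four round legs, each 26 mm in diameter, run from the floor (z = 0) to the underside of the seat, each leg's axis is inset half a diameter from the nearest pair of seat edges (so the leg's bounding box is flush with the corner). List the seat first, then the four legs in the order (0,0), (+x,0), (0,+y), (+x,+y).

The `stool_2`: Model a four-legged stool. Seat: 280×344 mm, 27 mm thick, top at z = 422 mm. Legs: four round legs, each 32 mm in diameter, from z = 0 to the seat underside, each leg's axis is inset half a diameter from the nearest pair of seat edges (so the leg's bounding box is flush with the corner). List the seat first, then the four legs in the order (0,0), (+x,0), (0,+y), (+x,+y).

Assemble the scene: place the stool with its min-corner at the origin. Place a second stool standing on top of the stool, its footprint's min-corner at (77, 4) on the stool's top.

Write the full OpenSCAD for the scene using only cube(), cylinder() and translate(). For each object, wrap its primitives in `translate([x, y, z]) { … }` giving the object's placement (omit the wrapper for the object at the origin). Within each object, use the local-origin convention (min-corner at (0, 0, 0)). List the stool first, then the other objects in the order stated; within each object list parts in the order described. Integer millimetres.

translate([0, 0, 401]) cube([358, 349, 29]);
translate([13, 13, 0]) cylinder(h = 401, r = 13);
translate([345, 13, 0]) cylinder(h = 401, r = 13);
translate([13, 336, 0]) cylinder(h = 401, r = 13);
translate([345, 336, 0]) cylinder(h = 401, r = 13);
translate([77, 4, 430]) {
  translate([0, 0, 395]) cube([280, 344, 27]);
  translate([16, 16, 0]) cylinder(h = 395, r = 16);
  translate([264, 16, 0]) cylinder(h = 395, r = 16);
  translate([16, 328, 0]) cylinder(h = 395, r = 16);
  translate([264, 328, 0]) cylinder(h = 395, r = 16);
}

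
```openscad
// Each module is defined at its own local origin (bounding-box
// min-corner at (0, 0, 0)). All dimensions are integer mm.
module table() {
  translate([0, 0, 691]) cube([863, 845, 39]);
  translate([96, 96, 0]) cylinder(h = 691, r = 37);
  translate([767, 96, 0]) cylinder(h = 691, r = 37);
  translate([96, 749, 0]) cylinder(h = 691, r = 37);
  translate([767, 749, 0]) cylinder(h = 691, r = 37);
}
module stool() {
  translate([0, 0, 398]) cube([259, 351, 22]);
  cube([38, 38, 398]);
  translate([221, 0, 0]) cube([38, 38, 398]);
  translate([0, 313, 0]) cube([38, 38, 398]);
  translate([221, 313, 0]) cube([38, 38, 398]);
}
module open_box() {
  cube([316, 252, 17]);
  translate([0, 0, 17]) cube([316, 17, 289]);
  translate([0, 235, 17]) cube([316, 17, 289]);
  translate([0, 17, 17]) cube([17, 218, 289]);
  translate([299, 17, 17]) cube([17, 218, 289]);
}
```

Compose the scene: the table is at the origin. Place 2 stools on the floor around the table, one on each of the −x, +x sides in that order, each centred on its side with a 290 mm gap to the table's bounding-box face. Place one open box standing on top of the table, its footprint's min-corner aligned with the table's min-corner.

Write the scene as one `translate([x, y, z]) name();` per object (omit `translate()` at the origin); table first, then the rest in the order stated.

table();
translate([-549, 247, 0]) stool();
translate([1153, 247, 0]) stool();
translate([0, 0, 730]) open_box();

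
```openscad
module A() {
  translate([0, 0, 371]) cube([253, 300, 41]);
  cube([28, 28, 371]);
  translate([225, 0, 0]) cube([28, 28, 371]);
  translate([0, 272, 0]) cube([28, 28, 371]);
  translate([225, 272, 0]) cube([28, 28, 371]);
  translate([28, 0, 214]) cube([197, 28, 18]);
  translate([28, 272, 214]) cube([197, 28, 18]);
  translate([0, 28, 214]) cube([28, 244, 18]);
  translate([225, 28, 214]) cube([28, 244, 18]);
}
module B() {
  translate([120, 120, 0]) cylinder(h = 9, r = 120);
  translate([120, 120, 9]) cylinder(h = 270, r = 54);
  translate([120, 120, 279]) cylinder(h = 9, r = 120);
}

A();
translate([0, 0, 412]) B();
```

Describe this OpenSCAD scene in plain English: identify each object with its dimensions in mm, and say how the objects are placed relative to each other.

A is a simple wooden stool: a rectangular seat 253 mm (x) by 300 mm (y), 41 mm thick, top face at z = 412 mm, on four square legs, each 28×28 mm in cross-section. The legs rest on z = 0, each flush with a corner of the seat. Four stretchers, 28 mm wide and 18 mm tall, connect adjacent legs with their undersides at z = 214 mm, each running between the inner faces of the legs it joins and aligned with the legs' outer faces on the other axis.

B is a spool: two coaxial disc flanges of radius 120 mm and thickness 9 mm, joined by a core cylinder of radius 54 mm and height 270 mm. The lower flange rests on z = 0 and the three cylinders share a vertical axis.

The spool is on top of the stool.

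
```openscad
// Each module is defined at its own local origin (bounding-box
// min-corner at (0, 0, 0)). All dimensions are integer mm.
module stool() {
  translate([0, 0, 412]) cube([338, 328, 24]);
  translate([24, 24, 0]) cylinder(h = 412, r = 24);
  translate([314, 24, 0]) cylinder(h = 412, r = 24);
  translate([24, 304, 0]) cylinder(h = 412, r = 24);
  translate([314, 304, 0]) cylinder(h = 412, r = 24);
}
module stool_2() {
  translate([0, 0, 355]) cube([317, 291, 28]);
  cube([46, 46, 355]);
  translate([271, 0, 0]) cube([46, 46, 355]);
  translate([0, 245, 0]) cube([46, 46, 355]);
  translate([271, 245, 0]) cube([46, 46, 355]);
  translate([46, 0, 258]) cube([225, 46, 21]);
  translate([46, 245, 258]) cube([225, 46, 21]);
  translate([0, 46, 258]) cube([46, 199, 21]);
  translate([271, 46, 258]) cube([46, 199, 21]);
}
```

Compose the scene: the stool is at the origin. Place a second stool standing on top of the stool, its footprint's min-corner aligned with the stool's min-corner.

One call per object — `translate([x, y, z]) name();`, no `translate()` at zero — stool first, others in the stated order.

stool();
translate([0, 0, 436]) stool_2();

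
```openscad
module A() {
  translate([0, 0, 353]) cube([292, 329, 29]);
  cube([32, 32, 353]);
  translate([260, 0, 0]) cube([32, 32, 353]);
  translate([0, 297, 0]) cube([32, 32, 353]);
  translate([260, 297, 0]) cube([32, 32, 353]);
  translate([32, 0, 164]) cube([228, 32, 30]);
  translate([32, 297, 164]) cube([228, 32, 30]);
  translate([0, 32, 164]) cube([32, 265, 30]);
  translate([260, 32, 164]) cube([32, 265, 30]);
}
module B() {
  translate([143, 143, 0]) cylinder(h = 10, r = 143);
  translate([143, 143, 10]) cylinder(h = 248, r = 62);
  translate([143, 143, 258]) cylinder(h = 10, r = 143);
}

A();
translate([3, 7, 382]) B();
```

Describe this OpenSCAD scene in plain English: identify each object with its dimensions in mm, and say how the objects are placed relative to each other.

A is a four-legged stool. The seat is 292×329 mm, 29 mm thick, top at z = 382 mm. It stands on four square legs, each 32×32 mm in cross-section, from z = 0 to the seat underside, each flush with a corner of the seat. Four stretchers, 32 mm wide and 30 mm tall, connect adjacent legs with their undersides at z = 164 mm, each running between the inner faces of the legs it joins and aligned with the legs' outer faces on the other axis.

B is a spool: two coaxial disc flanges of radius 143 mm and thickness 10 mm, joined by a core cylinder of radius 62 mm and height 248 mm. The lower flange rests on z = 0 and the three cylinders share a vertical axis.

The spool is on top of the stool.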